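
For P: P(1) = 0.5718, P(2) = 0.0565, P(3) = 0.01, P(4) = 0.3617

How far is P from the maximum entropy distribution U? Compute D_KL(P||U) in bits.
0.7076 bits

U(i) = 1/4 for all i

D_KL(P||U) = Σ P(x) log₂(P(x) / (1/4))
           = Σ P(x) log₂(P(x)) + log₂(4)
           = log₂(4) - H(P)

H(P) = -Σ P(x) log₂(P(x)):
  -P(1)·log₂(P(1)) = -(0.5718)·log₂(0.5718) = 0.46111
  -P(2)·log₂(P(2)) = -(0.0565)·log₂(0.0565) = 0.23423
  -P(3)·log₂(P(3)) = -(0.01)·log₂(0.01) = 0.06644
  -P(4)·log₂(P(4)) = -(0.3617)·log₂(0.3617) = 0.53066
H(P) = 0.46111 + 0.23423 + 0.06644 + 0.53066 = 1.29244 bits

log₂(4) = 2.00000 bits

D_KL(P||U) = 2.00000 - 1.29244 = 0.70756 ≈ 0.7076 bits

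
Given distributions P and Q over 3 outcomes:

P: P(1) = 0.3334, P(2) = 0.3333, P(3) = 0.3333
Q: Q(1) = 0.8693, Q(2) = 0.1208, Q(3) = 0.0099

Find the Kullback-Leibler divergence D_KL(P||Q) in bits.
1.7180 bits

D_KL(P||Q) = Σ P(x) log₂(P(x)/Q(x))

Computing term by term:
  P(1)·log₂(P(1)/Q(1)) = 0.3334·log₂(0.3334/0.8693) = -0.46096
  P(2)·log₂(P(2)/Q(2)) = 0.3333·log₂(0.3333/0.1208) = 0.48802
  P(3)·log₂(P(3)/Q(3)) = 0.3333·log₂(0.3333/0.0099) = 1.69091

D_KL(P||Q) = -0.46096 + 0.48802 + 1.69091 = 1.71797 ≈ 1.7180 bits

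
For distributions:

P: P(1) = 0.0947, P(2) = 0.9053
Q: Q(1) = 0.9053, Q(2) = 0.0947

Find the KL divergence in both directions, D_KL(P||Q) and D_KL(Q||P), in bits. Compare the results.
D_KL(P||Q) = 2.6401 bits, D_KL(Q||P) = 2.6401 bits. The two directions give exactly the same value for this pair.

D_KL(P||Q) = Σ P(x) log₂(P(x)/Q(x))

Computing term by term:
  P(1)·log₂(P(1)/Q(1)) = 0.0947·log₂(0.0947/0.9053) = -0.30843
  P(2)·log₂(P(2)/Q(2)) = 0.9053·log₂(0.9053/0.0947) = 2.94853

D_KL(P||Q) = -0.30843 + 2.94853 = 2.64010 ≈ 2.6401 bits

D_KL(Q||P) = Σ Q(x) log₂(Q(x)/P(x))

Computing term by term:
  Q(1)·log₂(Q(1)/P(1)) = 0.9053·log₂(0.9053/0.0947) = 2.94853
  Q(2)·log₂(Q(2)/P(2)) = 0.0947·log₂(0.0947/0.9053) = -0.30843

D_KL(Q||P) = 2.94853 - 0.30843 = 2.64010 ≈ 2.6401 bits

These ARE equal here. Q is P with outcomes relabeled (Q(1) = P(2), Q(2) = P(1)) by a relabeling that is its own inverse, so the two sums contain exactly the same terms in a different order. This is a special case — KL divergence is not symmetric in general: D_KL(P||Q) ≠ D_KL(Q||P) for most P, Q.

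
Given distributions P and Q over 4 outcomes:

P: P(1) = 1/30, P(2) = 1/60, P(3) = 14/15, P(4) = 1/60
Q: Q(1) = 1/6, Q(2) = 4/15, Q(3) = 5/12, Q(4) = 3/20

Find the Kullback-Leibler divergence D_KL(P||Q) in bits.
0.8890 bits

D_KL(P||Q) = Σ P(x) log₂(P(x)/Q(x))

Computing term by term:
  P(1)·log₂(P(1)/Q(1)) = (1/30)·log₂((1/30)/(1/6)) = -0.07740
  P(2)·log₂(P(2)/Q(2)) = (1/60)·log₂((1/60)/(4/15)) = -0.06667
  P(3)·log₂(P(3)/Q(3)) = (14/15)·log₂((14/15)/(5/12)) = 1.08593
  P(4)·log₂(P(4)/Q(4)) = (1/60)·log₂((1/60)/(3/20)) = -0.05283

D_KL(P||Q) = -0.07740 - 0.06667 + 1.08593 - 0.05283 = 0.88903 ≈ 0.8890 bits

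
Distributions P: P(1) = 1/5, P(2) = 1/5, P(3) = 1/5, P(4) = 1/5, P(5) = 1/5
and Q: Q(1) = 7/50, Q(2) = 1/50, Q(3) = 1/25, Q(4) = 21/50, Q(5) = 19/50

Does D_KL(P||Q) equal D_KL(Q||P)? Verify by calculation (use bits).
D_KL(P||Q) = 0.8324 bits, D_KL(Q||P) = 0.5701 bits. No — D_KL(P||Q) ≠ D_KL(Q||P) for this pair.

D_KL(P||Q) = Σ P(x) log₂(P(x)/Q(x))

Computing term by term:
  P(1)·log₂(P(1)/Q(1)) = (1/5)·log₂((1/5)/(7/50)) = 0.10291
  P(2)·log₂(P(2)/Q(2)) = (1/5)·log₂((1/5)/(1/50)) = 0.66439
  P(3)·log₂(P(3)/Q(3)) = (1/5)·log₂((1/5)/(1/25)) = 0.46439
  P(4)·log₂(P(4)/Q(4)) = (1/5)·log₂((1/5)/(21/50)) = -0.21408
  P(5)·log₂(P(5)/Q(5)) = (1/5)·log₂((1/5)/(19/50)) = -0.18520

D_KL(P||Q) = 0.10291 + 0.66439 + 0.46439 - 0.21408 - 0.18520 = 0.83241 ≈ 0.8324 bits

D_KL(Q||P) = Σ Q(x) log₂(Q(x)/P(x))

Computing term by term:
  Q(1)·log₂(Q(1)/P(1)) = (7/50)·log₂((7/50)/(1/5)) = -0.07204
  Q(2)·log₂(Q(2)/P(2)) = (1/50)·log₂((1/50)/(1/5)) = -0.06644
  Q(3)·log₂(Q(3)/P(3)) = (1/25)·log₂((1/25)/(1/5)) = -0.09288
  Q(4)·log₂(Q(4)/P(4)) = (21/50)·log₂((21/50)/(1/5)) = 0.44956
  Q(5)·log₂(Q(5)/P(5)) = (19/50)·log₂((19/50)/(1/5)) = 0.35188

D_KL(Q||P) = -0.07204 - 0.06644 - 0.09288 + 0.44956 + 0.35188 = 0.57008 ≈ 0.5701 bits

These are NOT equal (difference: 0.2623 bits). KL divergence is asymmetric: D_KL(P||Q) ≠ D_KL(Q||P) in general.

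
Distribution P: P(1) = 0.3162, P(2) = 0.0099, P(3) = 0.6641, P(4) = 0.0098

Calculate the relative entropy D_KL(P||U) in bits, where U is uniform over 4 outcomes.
0.9513 bits

U(i) = 1/4 for all i

D_KL(P||U) = Σ P(x) log₂(P(x) / (1/4))
           = Σ P(x) log₂(P(x)) + log₂(4)
           = log₂(4) - H(P)

H(P) = -Σ P(x) log₂(P(x)):
  -P(1)·log₂(P(1)) = -(0.3162)·log₂(0.3162) = 0.52524
  -P(2)·log₂(P(2)) = -(0.0099)·log₂(0.0099) = 0.06592
  -P(3)·log₂(P(3)) = -(0.6641)·log₂(0.6641) = 0.39217
  -P(4)·log₂(P(4)) = -(0.0098)·log₂(0.0098) = 0.06540
H(P) = 0.52524 + 0.06592 + 0.39217 + 0.06540 = 1.04873 bits

log₂(4) = 2.00000 bits

D_KL(P||U) = 2.00000 - 1.04873 = 0.95127 ≈ 0.9513 bits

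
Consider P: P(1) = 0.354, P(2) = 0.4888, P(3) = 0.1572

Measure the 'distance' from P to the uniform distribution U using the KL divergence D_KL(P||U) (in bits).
0.1302 bits

U(i) = 1/3 for all i

D_KL(P||U) = Σ P(x) log₂(P(x) / (1/3))
           = Σ P(x) log₂(P(x)) + log₂(3)
           = log₂(3) - H(P)

H(P) = -Σ P(x) log₂(P(x)):
  -P(1)·log₂(P(1)) = -(0.354)·log₂(0.354) = 0.53036
  -P(2)·log₂(P(2)) = -(0.4888)·log₂(0.4888) = 0.50478
  -P(3)·log₂(P(3)) = -(0.1572)·log₂(0.1572) = 0.41962
H(P) = 0.53036 + 0.50478 + 0.41962 = 1.45476 bits

log₂(3) = 1.58496 bits

D_KL(P||U) = 1.58496 - 1.45476 = 0.13020 ≈ 0.1302 bits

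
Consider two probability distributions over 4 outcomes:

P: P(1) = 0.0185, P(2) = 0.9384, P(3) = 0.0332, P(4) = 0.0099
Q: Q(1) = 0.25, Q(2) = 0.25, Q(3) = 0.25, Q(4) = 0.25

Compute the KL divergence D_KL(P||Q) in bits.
1.5784 bits

D_KL(P||Q) = Σ P(x) log₂(P(x)/Q(x))

Computing term by term:
  P(1)·log₂(P(1)/Q(1)) = 0.0185·log₂(0.0185/0.25) = -0.06949
  P(2)·log₂(P(2)/Q(2)) = 0.9384·log₂(0.9384/0.25) = 1.79073
  P(3)·log₂(P(3)/Q(3)) = 0.0332·log₂(0.0332/0.25) = -0.09670
  P(4)·log₂(P(4)/Q(4)) = 0.0099·log₂(0.0099/0.25) = -0.04612

D_KL(P||Q) = -0.06949 + 1.79073 - 0.09670 - 0.04612 = 1.57842 ≈ 1.5784 bits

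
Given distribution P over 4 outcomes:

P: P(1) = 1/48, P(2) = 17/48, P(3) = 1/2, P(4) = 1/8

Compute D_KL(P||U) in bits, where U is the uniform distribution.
0.4783 bits

U(i) = 1/4 for all i

D_KL(P||U) = Σ P(x) log₂(P(x) / (1/4))
           = Σ P(x) log₂(P(x)) + log₂(4)
           = log₂(4) - H(P)

H(P) = -Σ P(x) log₂(P(x)):
  -P(1)·log₂(P(1)) = -(1/48)·log₂(1/48) = 0.11635
  -P(2)·log₂(P(2)) = -(17/48)·log₂(17/48) = 0.53036
  -P(3)·log₂(P(3)) = -(1/2)·log₂(1/2) = 0.50000
  -P(4)·log₂(P(4)) = -(1/8)·log₂(1/8) = 0.37500
H(P) = 0.11635 + 0.53036 + 0.50000 + 0.37500 = 1.52171 bits

log₂(4) = 2.00000 bits

D_KL(P||U) = 2.00000 - 1.52171 = 0.47829 ≈ 0.4783 bits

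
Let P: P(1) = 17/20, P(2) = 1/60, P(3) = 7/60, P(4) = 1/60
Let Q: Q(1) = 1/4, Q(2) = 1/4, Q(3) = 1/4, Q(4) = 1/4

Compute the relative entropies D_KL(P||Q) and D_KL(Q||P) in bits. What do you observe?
D_KL(P||Q) = 1.2422 bits, D_KL(Q||P) = 1.7869 bits. The two directions give different values (D_KL(Q||P) exceeds D_KL(P||Q) by 0.5447 bits): KL divergence is asymmetric.

D_KL(P||Q) = Σ P(x) log₂(P(x)/Q(x))

Computing term by term:
  P(1)·log₂(P(1)/Q(1)) = (17/20)·log₂((17/20)/(1/4)) = 1.50070
  P(2)·log₂(P(2)/Q(2)) = (1/60)·log₂((1/60)/(1/4)) = -0.06511
  P(3)·log₂(P(3)/Q(3)) = (7/60)·log₂((7/60)/(1/4)) = -0.12828
  P(4)·log₂(P(4)/Q(4)) = (1/60)·log₂((1/60)/(1/4)) = -0.06511

D_KL(P||Q) = 1.50070 - 0.06511 - 0.12828 - 0.06511 = 1.24220 ≈ 1.2422 bits

D_KL(Q||P) = Σ Q(x) log₂(Q(x)/P(x))

Computing term by term:
  Q(1)·log₂(Q(1)/P(1)) = (1/4)·log₂((1/4)/(17/20)) = -0.44138
  Q(2)·log₂(Q(2)/P(2)) = (1/4)·log₂((1/4)/(1/60)) = 0.97672
  Q(3)·log₂(Q(3)/P(3)) = (1/4)·log₂((1/4)/(7/60)) = 0.27488
  Q(4)·log₂(Q(4)/P(4)) = (1/4)·log₂((1/4)/(1/60)) = 0.97672

D_KL(Q||P) = -0.44138 + 0.97672 + 0.27488 + 0.97672 = 1.78694 ≈ 1.7869 bits

These are NOT equal (difference: 0.5447 bits). KL divergence is asymmetric: D_KL(P||Q) ≠ D_KL(Q||P) in general.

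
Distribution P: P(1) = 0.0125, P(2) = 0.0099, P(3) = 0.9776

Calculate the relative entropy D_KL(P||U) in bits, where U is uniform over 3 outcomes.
1.4081 bits

U(i) = 1/3 for all i

D_KL(P||U) = Σ P(x) log₂(P(x) / (1/3))
           = Σ P(x) log₂(P(x)) + log₂(3)
           = log₂(3) - H(P)

H(P) = -Σ P(x) log₂(P(x)):
  -P(1)·log₂(P(1)) = -(0.0125)·log₂(0.0125) = 0.07902
  -P(2)·log₂(P(2)) = -(0.0099)·log₂(0.0099) = 0.06592
  -P(3)·log₂(P(3)) = -(0.9776)·log₂(0.9776) = 0.03195
H(P) = 0.07902 + 0.06592 + 0.03195 = 0.17689 bits

log₂(3) = 1.58496 bits

D_KL(P||U) = 1.58496 - 0.17689 = 1.40807 ≈ 1.4081 bits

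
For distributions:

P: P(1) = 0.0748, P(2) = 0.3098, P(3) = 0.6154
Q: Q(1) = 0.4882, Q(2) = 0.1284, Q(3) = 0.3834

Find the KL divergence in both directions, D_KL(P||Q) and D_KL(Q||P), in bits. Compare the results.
D_KL(P||Q) = 0.6113 bits, D_KL(Q||P) = 0.8964 bits. D_KL(Q||P) is larger than D_KL(P||Q) by 0.2851 bits; the two directions differ.

D_KL(P||Q) = Σ P(x) log₂(P(x)/Q(x))

Computing term by term:
  P(1)·log₂(P(1)/Q(1)) = 0.0748·log₂(0.0748/0.4882) = -0.20244
  P(2)·log₂(P(2)/Q(2)) = 0.3098·log₂(0.3098/0.1284) = 0.39366
  P(3)·log₂(P(3)/Q(3)) = 0.6154·log₂(0.6154/0.3834) = 0.42012

D_KL(P||Q) = -0.20244 + 0.39366 + 0.42012 = 0.61134 ≈ 0.6113 bits

D_KL(Q||P) = Σ Q(x) log₂(Q(x)/P(x))

Computing term by term:
  Q(1)·log₂(Q(1)/P(1)) = 0.4882·log₂(0.4882/0.0748) = 1.32125
  Q(2)·log₂(Q(2)/P(2)) = 0.1284·log₂(0.1284/0.3098) = -0.16316
  Q(3)·log₂(Q(3)/P(3)) = 0.3834·log₂(0.3834/0.6154) = -0.26174

D_KL(Q||P) = 1.32125 - 0.16316 - 0.26174 = 0.89635 ≈ 0.8964 bits

These are NOT equal (difference: 0.2851 bits). KL divergence is asymmetric: D_KL(P||Q) ≠ D_KL(Q||P) in general.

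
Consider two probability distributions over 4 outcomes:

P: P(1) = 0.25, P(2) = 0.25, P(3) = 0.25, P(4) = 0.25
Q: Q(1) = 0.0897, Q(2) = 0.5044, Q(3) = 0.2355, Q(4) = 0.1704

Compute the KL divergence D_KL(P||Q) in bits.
0.2763 bits

D_KL(P||Q) = Σ P(x) log₂(P(x)/Q(x))

Computing term by term:
  P(1)·log₂(P(1)/Q(1)) = 0.25·log₂(0.25/0.0897) = 0.36969
  P(2)·log₂(P(2)/Q(2)) = 0.25·log₂(0.25/0.5044) = -0.25316
  P(3)·log₂(P(3)/Q(3)) = 0.25·log₂(0.25/0.2355) = 0.02155
  P(4)·log₂(P(4)/Q(4)) = 0.25·log₂(0.25/0.1704) = 0.13825

D_KL(P||Q) = 0.36969 - 0.25316 + 0.02155 + 0.13825 = 0.27633 ≈ 0.2763 bits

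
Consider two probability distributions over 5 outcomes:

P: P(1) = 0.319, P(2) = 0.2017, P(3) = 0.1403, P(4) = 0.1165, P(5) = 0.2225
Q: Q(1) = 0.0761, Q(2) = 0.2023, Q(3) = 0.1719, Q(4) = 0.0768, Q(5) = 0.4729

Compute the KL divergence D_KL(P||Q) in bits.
0.4456 bits

D_KL(P||Q) = Σ P(x) log₂(P(x)/Q(x))

Computing term by term:
  P(1)·log₂(P(1)/Q(1)) = 0.319·log₂(0.319/0.0761) = 0.65956
  P(2)·log₂(P(2)/Q(2)) = 0.2017·log₂(0.2017/0.2023) = -0.00086
  P(3)·log₂(P(3)/Q(3)) = 0.1403·log₂(0.1403/0.1719) = -0.04112
  P(4)·log₂(P(4)/Q(4)) = 0.1165·log₂(0.1165/0.0768) = 0.07003
  P(5)·log₂(P(5)/Q(5)) = 0.2225·log₂(0.2225/0.4729) = -0.24202

D_KL(P||Q) = 0.65956 - 0.00086 - 0.04112 + 0.07003 - 0.24202 = 0.44559 ≈ 0.4456 bits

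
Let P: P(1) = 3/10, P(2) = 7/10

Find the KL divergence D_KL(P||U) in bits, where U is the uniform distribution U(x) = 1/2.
0.1187 bits

U(i) = 1/2 for all i

D_KL(P||U) = Σ P(x) log₂(P(x) / (1/2))
           = Σ P(x) log₂(P(x)) + log₂(2)
           = log₂(2) - H(P)

H(P) = -Σ P(x) log₂(P(x)):
  -P(1)·log₂(P(1)) = -(3/10)·log₂(3/10) = 0.52109
  -P(2)·log₂(P(2)) = -(7/10)·log₂(7/10) = 0.36020
H(P) = 0.52109 + 0.36020 = 0.88129 bits

log₂(2) = 1.00000 bits

D_KL(P||U) = 1.00000 - 0.88129 = 0.11871 ≈ 0.1187 bits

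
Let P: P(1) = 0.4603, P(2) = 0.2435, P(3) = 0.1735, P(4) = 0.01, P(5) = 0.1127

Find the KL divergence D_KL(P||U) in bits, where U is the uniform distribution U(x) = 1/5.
0.4506 bits

U(i) = 1/5 for all i

D_KL(P||U) = Σ P(x) log₂(P(x) / (1/5))
           = Σ P(x) log₂(P(x)) + log₂(5)
           = log₂(5) - H(P)

H(P) = -Σ P(x) log₂(P(x)):
  -P(1)·log₂(P(1)) = -(0.4603)·log₂(0.4603) = 0.51524
  -P(2)·log₂(P(2)) = -(0.2435)·log₂(0.2435) = 0.49625
  -P(3)·log₂(P(3)) = -(0.1735)·log₂(0.1735) = 0.43843
  -P(4)·log₂(P(4)) = -(0.01)·log₂(0.01) = 0.06644
  -P(5)·log₂(P(5)) = -(0.1127)·log₂(0.1127) = 0.35494
H(P) = 0.51524 + 0.49625 + 0.43843 + 0.06644 + 0.35494 = 1.87130 bits

log₂(5) = 2.32193 bits

D_KL(P||U) = 2.32193 - 1.87130 = 0.45063 ≈ 0.4506 bits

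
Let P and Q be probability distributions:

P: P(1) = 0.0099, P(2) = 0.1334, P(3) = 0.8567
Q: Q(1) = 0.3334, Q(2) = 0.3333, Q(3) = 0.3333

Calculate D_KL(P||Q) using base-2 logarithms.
0.9403 bits

D_KL(P||Q) = Σ P(x) log₂(P(x)/Q(x))

Computing term by term:
  P(1)·log₂(P(1)/Q(1)) = 0.0099·log₂(0.0099/0.3334) = -0.05023
  P(2)·log₂(P(2)/Q(2)) = 0.1334·log₂(0.1334/0.3333) = -0.17623
  P(3)·log₂(P(3)/Q(3)) = 0.8567·log₂(0.8567/0.3333) = 1.16680

D_KL(P||Q) = -0.05023 - 0.17623 + 1.16680 = 0.94034 ≈ 0.9403 bits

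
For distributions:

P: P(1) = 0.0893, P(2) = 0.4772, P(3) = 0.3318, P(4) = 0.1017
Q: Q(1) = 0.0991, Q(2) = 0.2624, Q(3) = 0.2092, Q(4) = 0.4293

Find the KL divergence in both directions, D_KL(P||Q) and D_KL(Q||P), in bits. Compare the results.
D_KL(P||Q) = 0.4078 bits, D_KL(Q||P) = 0.5412 bits. D_KL(Q||P) is larger than D_KL(P||Q) by 0.1334 bits; the two directions differ.

D_KL(P||Q) = Σ P(x) log₂(P(x)/Q(x))

Computing term by term:
  P(1)·log₂(P(1)/Q(1)) = 0.0893·log₂(0.0893/0.0991) = -0.01342
  P(2)·log₂(P(2)/Q(2)) = 0.4772·log₂(0.4772/0.2624) = 0.41174
  P(3)·log₂(P(3)/Q(3)) = 0.3318·log₂(0.3318/0.2092) = 0.22079
  P(4)·log₂(P(4)/Q(4)) = 0.1017·log₂(0.1017/0.4293) = -0.21130

D_KL(P||Q) = -0.01342 + 0.41174 + 0.22079 - 0.21130 = 0.40781 ≈ 0.4078 bits

D_KL(Q||P) = Σ Q(x) log₂(Q(x)/P(x))

Computing term by term:
  Q(1)·log₂(Q(1)/P(1)) = 0.0991·log₂(0.0991/0.0893) = 0.01489
  Q(2)·log₂(Q(2)/P(2)) = 0.2624·log₂(0.2624/0.4772) = -0.22641
  Q(3)·log₂(Q(3)/P(3)) = 0.2092·log₂(0.2092/0.3318) = -0.13921
  Q(4)·log₂(Q(4)/P(4)) = 0.4293·log₂(0.4293/0.1017) = 0.89194

D_KL(Q||P) = 0.01489 - 0.22641 - 0.13921 + 0.89194 = 0.54121 ≈ 0.5412 bits

These are NOT equal (difference: 0.1334 bits). KL divergence is asymmetric: D_KL(P||Q) ≠ D_KL(Q||P) in general.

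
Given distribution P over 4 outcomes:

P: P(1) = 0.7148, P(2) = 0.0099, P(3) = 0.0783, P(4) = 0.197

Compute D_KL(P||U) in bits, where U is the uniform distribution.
0.8384 bits

U(i) = 1/4 for all i

D_KL(P||U) = Σ P(x) log₂(P(x) / (1/4))
           = Σ P(x) log₂(P(x)) + log₂(4)
           = log₂(4) - H(P)

H(P) = -Σ P(x) log₂(P(x)):
  -P(1)·log₂(P(1)) = -(0.7148)·log₂(0.7148) = 0.34624
  -P(2)·log₂(P(2)) = -(0.0099)·log₂(0.0099) = 0.06592
  -P(3)·log₂(P(3)) = -(0.0783)·log₂(0.0783) = 0.28774
  -P(4)·log₂(P(4)) = -(0.197)·log₂(0.197) = 0.46172
H(P) = 0.34624 + 0.06592 + 0.28774 + 0.46172 = 1.16162 bits

log₂(4) = 2.00000 bits

D_KL(P||U) = 2.00000 - 1.16162 = 0.83838 ≈ 0.8384 bits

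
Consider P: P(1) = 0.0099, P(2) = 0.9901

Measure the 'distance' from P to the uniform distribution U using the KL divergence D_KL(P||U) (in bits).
0.9199 bits

U(i) = 1/2 for all i

D_KL(P||U) = Σ P(x) log₂(P(x) / (1/2))
           = Σ P(x) log₂(P(x)) + log₂(2)
           = log₂(2) - H(P)

H(P) = -Σ P(x) log₂(P(x)):
  -P(1)·log₂(P(1)) = -(0.0099)·log₂(0.0099) = 0.06592
  -P(2)·log₂(P(2)) = -(0.9901)·log₂(0.9901) = 0.01421
H(P) = 0.06592 + 0.01421 = 0.08013 bits

log₂(2) = 1.00000 bits

D_KL(P||U) = 1.00000 - 0.08013 = 0.91987 ≈ 0.9199 bits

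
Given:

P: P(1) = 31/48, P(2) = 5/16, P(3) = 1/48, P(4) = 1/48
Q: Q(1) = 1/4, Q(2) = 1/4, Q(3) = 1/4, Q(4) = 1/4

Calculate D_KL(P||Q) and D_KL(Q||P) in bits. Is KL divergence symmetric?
D_KL(P||Q) = 0.8355 bits, D_KL(Q||P) = 1.3697 bits. No, KL divergence is not symmetric.

D_KL(P||Q) = Σ P(x) log₂(P(x)/Q(x))

Computing term by term:
  P(1)·log₂(P(1)/Q(1)) = (31/48)·log₂((31/48)/(1/4)) = 0.88430
  P(2)·log₂(P(2)/Q(2)) = (5/16)·log₂((5/16)/(1/4)) = 0.10060
  P(3)·log₂(P(3)/Q(3)) = (1/48)·log₂((1/48)/(1/4)) = -0.07469
  P(4)·log₂(P(4)/Q(4)) = (1/48)·log₂((1/48)/(1/4)) = -0.07469

D_KL(P||Q) = 0.88430 + 0.10060 - 0.07469 - 0.07469 = 0.83552 ≈ 0.8355 bits

D_KL(Q||P) = Σ Q(x) log₂(Q(x)/P(x))

Computing term by term:
  Q(1)·log₂(Q(1)/P(1)) = (1/4)·log₂((1/4)/(31/48)) = -0.34231
  Q(2)·log₂(Q(2)/P(2)) = (1/4)·log₂((1/4)/(5/16)) = -0.08048
  Q(3)·log₂(Q(3)/P(3)) = (1/4)·log₂((1/4)/(1/48)) = 0.89624
  Q(4)·log₂(Q(4)/P(4)) = (1/4)·log₂((1/4)/(1/48)) = 0.89624

D_KL(Q||P) = -0.34231 - 0.08048 + 0.89624 + 0.89624 = 1.36969 ≈ 1.3697 bits

These are NOT equal (difference: 0.5342 bits). KL divergence is asymmetric: D_KL(P||Q) ≠ D_KL(Q||P) in general.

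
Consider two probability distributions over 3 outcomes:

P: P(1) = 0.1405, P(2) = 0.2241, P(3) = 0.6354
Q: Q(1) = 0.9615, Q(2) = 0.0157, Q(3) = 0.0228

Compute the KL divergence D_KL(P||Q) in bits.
3.5199 bits

D_KL(P||Q) = Σ P(x) log₂(P(x)/Q(x))

Computing term by term:
  P(1)·log₂(P(1)/Q(1)) = 0.1405·log₂(0.1405/0.9615) = -0.38985
  P(2)·log₂(P(2)/Q(2)) = 0.2241·log₂(0.2241/0.0157) = 0.85949
  P(3)·log₂(P(3)/Q(3)) = 0.6354·log₂(0.6354/0.0228) = 3.05028

D_KL(P||Q) = -0.38985 + 0.85949 + 3.05028 = 3.51992 ≈ 3.5199 bits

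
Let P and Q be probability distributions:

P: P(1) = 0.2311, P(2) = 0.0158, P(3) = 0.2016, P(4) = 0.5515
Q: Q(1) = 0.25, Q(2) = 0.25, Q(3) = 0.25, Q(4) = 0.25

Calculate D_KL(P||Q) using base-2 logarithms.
0.4778 bits

D_KL(P||Q) = Σ P(x) log₂(P(x)/Q(x))

Computing term by term:
  P(1)·log₂(P(1)/Q(1)) = 0.2311·log₂(0.2311/0.25) = -0.02621
  P(2)·log₂(P(2)/Q(2)) = 0.0158·log₂(0.0158/0.25) = -0.06295
  P(3)·log₂(P(3)/Q(3)) = 0.2016·log₂(0.2016/0.25) = -0.06258
  P(4)·log₂(P(4)/Q(4)) = 0.5515·log₂(0.5515/0.25) = 0.62950

D_KL(P||Q) = -0.02621 - 0.06295 - 0.06258 + 0.62950 = 0.47776 ≈ 0.4778 bits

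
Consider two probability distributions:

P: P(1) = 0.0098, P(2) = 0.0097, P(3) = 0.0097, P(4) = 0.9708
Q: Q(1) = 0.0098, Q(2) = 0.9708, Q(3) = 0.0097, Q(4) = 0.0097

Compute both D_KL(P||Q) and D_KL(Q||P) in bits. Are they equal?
D_KL(P||Q) = 6.3866 bits, D_KL(Q||P) = 6.3866 bits. Yes, in this case they are equal (although KL divergence is not symmetric in general).

D_KL(P||Q) = Σ P(x) log₂(P(x)/Q(x))

Computing term by term:
  P(1)·log₂(P(1)/Q(1)) = 0.0098·log₂(0.0098/0.0098) = 0.00000
  P(2)·log₂(P(2)/Q(2)) = 0.0097·log₂(0.0097/0.9708) = -0.06446
  P(3)·log₂(P(3)/Q(3)) = 0.0097·log₂(0.0097/0.0097) = 0.00000
  P(4)·log₂(P(4)/Q(4)) = 0.9708·log₂(0.9708/0.0097) = 6.45101

D_KL(P||Q) = 0.00000 - 0.06446 + 0.00000 + 6.45101 = 6.38655 ≈ 6.3866 bits

D_KL(Q||P) = Σ Q(x) log₂(Q(x)/P(x))

Computing term by term:
  Q(1)·log₂(Q(1)/P(1)) = 0.0098·log₂(0.0098/0.0098) = 0.00000
  Q(2)·log₂(Q(2)/P(2)) = 0.9708·log₂(0.9708/0.0097) = 6.45101
  Q(3)·log₂(Q(3)/P(3)) = 0.0097·log₂(0.0097/0.0097) = 0.00000
  Q(4)·log₂(Q(4)/P(4)) = 0.0097·log₂(0.0097/0.9708) = -0.06446

D_KL(Q||P) = 0.00000 + 6.45101 + 0.00000 - 0.06446 = 6.38655 ≈ 6.3866 bits

These ARE equal here. Q is P with outcomes relabeled (Q(2) = P(4), Q(4) = P(2)) by a relabeling that is its own inverse, so the two sums contain exactly the same terms in a different order. This is a special case — KL divergence is not symmetric in general: D_KL(P||Q) ≠ D_KL(Q||P) for most P, Q.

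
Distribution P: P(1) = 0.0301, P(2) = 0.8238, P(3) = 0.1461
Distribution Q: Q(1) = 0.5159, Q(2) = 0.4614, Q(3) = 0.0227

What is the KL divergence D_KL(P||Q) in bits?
0.9580 bits

D_KL(P||Q) = Σ P(x) log₂(P(x)/Q(x))

Computing term by term:
  P(1)·log₂(P(1)/Q(1)) = 0.0301·log₂(0.0301/0.5159) = -0.12339
  P(2)·log₂(P(2)/Q(2)) = 0.8238·log₂(0.8238/0.4614) = 0.68892
  P(3)·log₂(P(3)/Q(3)) = 0.1461·log₂(0.1461/0.0227) = 0.39245

D_KL(P||Q) = -0.12339 + 0.68892 + 0.39245 = 0.95798 ≈ 0.9580 bits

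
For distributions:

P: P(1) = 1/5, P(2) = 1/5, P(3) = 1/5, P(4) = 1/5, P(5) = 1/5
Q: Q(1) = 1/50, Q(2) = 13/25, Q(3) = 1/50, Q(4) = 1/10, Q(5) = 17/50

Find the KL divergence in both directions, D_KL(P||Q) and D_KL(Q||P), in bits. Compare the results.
D_KL(P||Q) = 1.1000 bits, D_KL(Q||P) = 0.7442 bits. D_KL(P||Q) is larger than D_KL(Q||P) by 0.3558 bits; the two directions differ.

D_KL(P||Q) = Σ P(x) log₂(P(x)/Q(x))

Computing term by term:
  P(1)·log₂(P(1)/Q(1)) = (1/5)·log₂((1/5)/(1/50)) = 0.66439
  P(2)·log₂(P(2)/Q(2)) = (1/5)·log₂((1/5)/(13/25)) = -0.27570
  P(3)·log₂(P(3)/Q(3)) = (1/5)·log₂((1/5)/(1/50)) = 0.66439
  P(4)·log₂(P(4)/Q(4)) = (1/5)·log₂((1/5)/(1/10)) = 0.20000
  P(5)·log₂(P(5)/Q(5)) = (1/5)·log₂((1/5)/(17/50)) = -0.15311

D_KL(P||Q) = 0.66439 - 0.27570 + 0.66439 + 0.20000 - 0.15311 = 1.09997 ≈ 1.1000 bits

D_KL(Q||P) = Σ Q(x) log₂(Q(x)/P(x))

Computing term by term:
  Q(1)·log₂(Q(1)/P(1)) = (1/50)·log₂((1/50)/(1/5)) = -0.06644
  Q(2)·log₂(Q(2)/P(2)) = (13/25)·log₂((13/25)/(1/5)) = 0.71683
  Q(3)·log₂(Q(3)/P(3)) = (1/50)·log₂((1/50)/(1/5)) = -0.06644
  Q(4)·log₂(Q(4)/P(4)) = (1/10)·log₂((1/10)/(1/5)) = -0.10000
  Q(5)·log₂(Q(5)/P(5)) = (17/50)·log₂((17/50)/(1/5)) = 0.26028

D_KL(Q||P) = -0.06644 + 0.71683 - 0.06644 - 0.10000 + 0.26028 = 0.74423 ≈ 0.7442 bits

These are NOT equal (difference: 0.3558 bits). KL divergence is asymmetric: D_KL(P||Q) ≠ D_KL(Q||P) in general.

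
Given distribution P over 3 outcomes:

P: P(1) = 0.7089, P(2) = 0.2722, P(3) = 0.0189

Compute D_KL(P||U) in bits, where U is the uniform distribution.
0.6139 bits

U(i) = 1/3 for all i

D_KL(P||U) = Σ P(x) log₂(P(x) / (1/3))
           = Σ P(x) log₂(P(x)) + log₂(3)
           = log₂(3) - H(P)

H(P) = -Σ P(x) log₂(P(x)):
  -P(1)·log₂(P(1)) = -(0.7089)·log₂(0.7089) = 0.35186
  -P(2)·log₂(P(2)) = -(0.2722)·log₂(0.2722) = 0.51099
  -P(3)·log₂(P(3)) = -(0.0189)·log₂(0.0189) = 0.10821
H(P) = 0.35186 + 0.51099 + 0.10821 = 0.97106 bits

log₂(3) = 1.58496 bits

D_KL(P||U) = 1.58496 - 0.97106 = 0.61390 ≈ 0.6139 bits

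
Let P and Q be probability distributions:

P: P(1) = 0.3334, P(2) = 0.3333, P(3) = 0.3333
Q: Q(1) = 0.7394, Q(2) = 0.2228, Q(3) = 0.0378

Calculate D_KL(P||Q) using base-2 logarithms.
0.8572 bits

D_KL(P||Q) = Σ P(x) log₂(P(x)/Q(x))

Computing term by term:
  P(1)·log₂(P(1)/Q(1)) = 0.3334·log₂(0.3334/0.7394) = -0.38311
  P(2)·log₂(P(2)/Q(2)) = 0.3333·log₂(0.3333/0.2228) = 0.19367
  P(3)·log₂(P(3)/Q(3)) = 0.3333·log₂(0.3333/0.0378) = 1.04668

D_KL(P||Q) = -0.38311 + 0.19367 + 1.04668 = 0.85724 ≈ 0.8572 bits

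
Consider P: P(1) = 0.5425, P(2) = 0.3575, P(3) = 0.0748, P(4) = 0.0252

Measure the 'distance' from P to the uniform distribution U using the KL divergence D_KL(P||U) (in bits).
0.5772 bits

U(i) = 1/4 for all i

D_KL(P||U) = Σ P(x) log₂(P(x) / (1/4))
           = Σ P(x) log₂(P(x)) + log₂(4)
           = log₂(4) - H(P)

H(P) = -Σ P(x) log₂(P(x)):
  -P(1)·log₂(P(1)) = -(0.5425)·log₂(0.5425) = 0.47865
  -P(2)·log₂(P(2)) = -(0.3575)·log₂(0.3575) = 0.53052
  -P(3)·log₂(P(3)) = -(0.0748)·log₂(0.0748) = 0.27981
  -P(4)·log₂(P(4)) = -(0.0252)·log₂(0.0252) = 0.13382
H(P) = 0.47865 + 0.53052 + 0.27981 + 0.13382 = 1.42280 bits

log₂(4) = 2.00000 bits

D_KL(P||U) = 2.00000 - 1.42280 = 0.57720 ≈ 0.5772 bits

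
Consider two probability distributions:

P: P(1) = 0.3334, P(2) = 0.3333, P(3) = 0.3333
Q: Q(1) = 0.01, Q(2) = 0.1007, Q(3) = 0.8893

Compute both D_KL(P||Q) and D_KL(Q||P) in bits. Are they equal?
D_KL(P||Q) = 1.7904 bits, D_KL(Q||P) = 1.0346 bits. No, they are not equal.

D_KL(P||Q) = Σ P(x) log₂(P(x)/Q(x))

Computing term by term:
  P(1)·log₂(P(1)/Q(1)) = 0.3334·log₂(0.3334/0.01) = 1.68673
  P(2)·log₂(P(2)/Q(2)) = 0.3333·log₂(0.3333/0.1007) = 0.57553
  P(3)·log₂(P(3)/Q(3)) = 0.3333·log₂(0.3333/0.8893) = -0.47190

D_KL(P||Q) = 1.68673 + 0.57553 - 0.47190 = 1.79036 ≈ 1.7904 bits

D_KL(Q||P) = Σ Q(x) log₂(Q(x)/P(x))

Computing term by term:
  Q(1)·log₂(Q(1)/P(1)) = 0.01·log₂(0.01/0.3334) = -0.05059
  Q(2)·log₂(Q(2)/P(2)) = 0.1007·log₂(0.1007/0.3333) = -0.17388
  Q(3)·log₂(Q(3)/P(3)) = 0.8893·log₂(0.8893/0.3333) = 1.25911

D_KL(Q||P) = -0.05059 - 0.17388 + 1.25911 = 1.03464 ≈ 1.0346 bits

These are NOT equal (difference: 0.7558 bits). KL divergence is asymmetric: D_KL(P||Q) ≠ D_KL(Q||P) in general.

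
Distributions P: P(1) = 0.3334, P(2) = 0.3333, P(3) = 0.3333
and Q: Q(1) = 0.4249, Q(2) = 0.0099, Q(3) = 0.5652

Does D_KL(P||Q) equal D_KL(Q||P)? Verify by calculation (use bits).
D_KL(P||Q) = 1.3203 bits, D_KL(Q||P) = 0.5291 bits. No — D_KL(P||Q) ≠ D_KL(Q||P) for this pair.

D_KL(P||Q) = Σ P(x) log₂(P(x)/Q(x))

Computing term by term:
  P(1)·log₂(P(1)/Q(1)) = 0.3334·log₂(0.3334/0.4249) = -0.11665
  P(2)·log₂(P(2)/Q(2)) = 0.3333·log₂(0.3333/0.0099) = 1.69091
  P(3)·log₂(P(3)/Q(3)) = 0.3333·log₂(0.3333/0.5652) = -0.25395

D_KL(P||Q) = -0.11665 + 1.69091 - 0.25395 = 1.32031 ≈ 1.3203 bits

D_KL(Q||P) = Σ Q(x) log₂(Q(x)/P(x))

Computing term by term:
  Q(1)·log₂(Q(1)/P(1)) = 0.4249·log₂(0.4249/0.3334) = 0.14866
  Q(2)·log₂(Q(2)/P(2)) = 0.0099·log₂(0.0099/0.3333) = -0.05023
  Q(3)·log₂(Q(3)/P(3)) = 0.5652·log₂(0.5652/0.3333) = 0.43065

D_KL(Q||P) = 0.14866 - 0.05023 + 0.43065 = 0.52908 ≈ 0.5291 bits

These are NOT equal (difference: 0.7912 bits). KL divergence is asymmetric: D_KL(P||Q) ≠ D_KL(Q||P) in general.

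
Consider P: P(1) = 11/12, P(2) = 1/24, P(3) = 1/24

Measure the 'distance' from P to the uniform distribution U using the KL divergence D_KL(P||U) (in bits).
1.0878 bits

U(i) = 1/3 for all i

D_KL(P||U) = Σ P(x) log₂(P(x) / (1/3))
           = Σ P(x) log₂(P(x)) + log₂(3)
           = log₂(3) - H(P)

H(P) = -Σ P(x) log₂(P(x)):
  -P(1)·log₂(P(1)) = -(11/12)·log₂(11/12) = 0.11507
  -P(2)·log₂(P(2)) = -(1/24)·log₂(1/24) = 0.19104
  -P(3)·log₂(P(3)) = -(1/24)·log₂(1/24) = 0.19104
H(P) = 0.11507 + 0.19104 + 0.19104 = 0.49715 bits

log₂(3) = 1.58496 bits

D_KL(P||U) = 1.58496 - 0.49715 = 1.08781 ≈ 1.0878 bits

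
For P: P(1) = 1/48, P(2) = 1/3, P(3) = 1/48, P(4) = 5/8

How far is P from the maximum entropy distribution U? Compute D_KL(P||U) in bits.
0.8152 bits

U(i) = 1/4 for all i

D_KL(P||U) = Σ P(x) log₂(P(x) / (1/4))
           = Σ P(x) log₂(P(x)) + log₂(4)
           = log₂(4) - H(P)

H(P) = -Σ P(x) log₂(P(x)):
  -P(1)·log₂(P(1)) = -(1/48)·log₂(1/48) = 0.11635
  -P(2)·log₂(P(2)) = -(1/3)·log₂(1/3) = 0.52832
  -P(3)·log₂(P(3)) = -(1/48)·log₂(1/48) = 0.11635
  -P(4)·log₂(P(4)) = -(5/8)·log₂(5/8) = 0.42379
H(P) = 0.11635 + 0.52832 + 0.11635 + 0.42379 = 1.18481 bits

log₂(4) = 2.00000 bits

D_KL(P||U) = 2.00000 - 1.18481 = 0.81519 ≈ 0.8152 bits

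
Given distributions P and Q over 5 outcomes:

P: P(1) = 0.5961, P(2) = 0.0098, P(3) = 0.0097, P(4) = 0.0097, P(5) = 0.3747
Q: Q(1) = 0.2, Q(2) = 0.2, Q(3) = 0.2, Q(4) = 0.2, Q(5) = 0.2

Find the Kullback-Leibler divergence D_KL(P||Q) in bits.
1.1512 bits

D_KL(P||Q) = Σ P(x) log₂(P(x)/Q(x))

Computing term by term:
  P(1)·log₂(P(1)/Q(1)) = 0.5961·log₂(0.5961/0.2) = 0.93919
  P(2)·log₂(P(2)/Q(2)) = 0.0098·log₂(0.0098/0.2) = -0.04264
  P(3)·log₂(P(3)/Q(3)) = 0.0097·log₂(0.0097/0.2) = -0.04235
  P(4)·log₂(P(4)/Q(4)) = 0.0097·log₂(0.0097/0.2) = -0.04235
  P(5)·log₂(P(5)/Q(5)) = 0.3747·log₂(0.3747/0.2) = 0.33938

D_KL(P||Q) = 0.93919 - 0.04264 - 0.04235 - 0.04235 + 0.33938 = 1.15123 ≈ 1.1512 bits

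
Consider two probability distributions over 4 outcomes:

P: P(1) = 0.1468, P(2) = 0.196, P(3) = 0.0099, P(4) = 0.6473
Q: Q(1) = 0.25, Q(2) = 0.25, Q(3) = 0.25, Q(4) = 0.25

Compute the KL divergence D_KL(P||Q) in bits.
0.6607 bits

D_KL(P||Q) = Σ P(x) log₂(P(x)/Q(x))

Computing term by term:
  P(1)·log₂(P(1)/Q(1)) = 0.1468·log₂(0.1468/0.25) = -0.11275
  P(2)·log₂(P(2)/Q(2)) = 0.196·log₂(0.196/0.25) = -0.06881
  P(3)·log₂(P(3)/Q(3)) = 0.0099·log₂(0.0099/0.25) = -0.04612
  P(4)·log₂(P(4)/Q(4)) = 0.6473·log₂(0.6473/0.25) = 0.88842

D_KL(P||Q) = -0.11275 - 0.06881 - 0.04612 + 0.88842 = 0.66074 ≈ 0.6607 bits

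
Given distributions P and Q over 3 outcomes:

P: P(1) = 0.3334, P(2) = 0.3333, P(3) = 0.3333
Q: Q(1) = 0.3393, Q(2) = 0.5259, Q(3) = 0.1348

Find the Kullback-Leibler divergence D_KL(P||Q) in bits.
0.2076 bits

D_KL(P||Q) = Σ P(x) log₂(P(x)/Q(x))

Computing term by term:
  P(1)·log₂(P(1)/Q(1)) = 0.3334·log₂(0.3334/0.3393) = -0.00844
  P(2)·log₂(P(2)/Q(2)) = 0.3333·log₂(0.3333/0.5259) = -0.21930
  P(3)·log₂(P(3)/Q(3)) = 0.3333·log₂(0.3333/0.1348) = 0.43529

D_KL(P||Q) = -0.00844 - 0.21930 + 0.43529 = 0.20755 ≈ 0.2076 bits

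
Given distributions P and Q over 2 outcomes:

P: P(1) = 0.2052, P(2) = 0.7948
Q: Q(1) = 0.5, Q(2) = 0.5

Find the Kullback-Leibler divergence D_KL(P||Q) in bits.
0.2678 bits

D_KL(P||Q) = Σ P(x) log₂(P(x)/Q(x))

Computing term by term:
  P(1)·log₂(P(1)/Q(1)) = 0.2052·log₂(0.2052/0.5) = -0.26366
  P(2)·log₂(P(2)/Q(2)) = 0.7948·log₂(0.7948/0.5) = 0.53145

D_KL(P||Q) = -0.26366 + 0.53145 = 0.26779 ≈ 0.2678 bits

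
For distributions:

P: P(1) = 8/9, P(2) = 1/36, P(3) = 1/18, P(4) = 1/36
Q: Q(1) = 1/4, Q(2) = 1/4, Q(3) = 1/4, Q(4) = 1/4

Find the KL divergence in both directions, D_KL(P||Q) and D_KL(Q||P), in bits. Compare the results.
D_KL(P||Q) = 1.3301 bits, D_KL(Q||P) = 1.6699 bits. D_KL(Q||P) is larger than D_KL(P||Q) by 0.3398 bits; the two directions differ.

D_KL(P||Q) = Σ P(x) log₂(P(x)/Q(x))

Computing term by term:
  P(1)·log₂(P(1)/Q(1)) = (8/9)·log₂((8/9)/(1/4)) = 1.62673
  P(2)·log₂(P(2)/Q(2)) = (1/36)·log₂((1/36)/(1/4)) = -0.08805
  P(3)·log₂(P(3)/Q(3)) = (1/18)·log₂((1/18)/(1/4)) = -0.12055
  P(4)·log₂(P(4)/Q(4)) = (1/36)·log₂((1/36)/(1/4)) = -0.08805

D_KL(P||Q) = 1.62673 - 0.08805 - 0.12055 - 0.08805 = 1.33008 ≈ 1.3301 bits

D_KL(Q||P) = Σ Q(x) log₂(Q(x)/P(x))

Computing term by term:
  Q(1)·log₂(Q(1)/P(1)) = (1/4)·log₂((1/4)/(8/9)) = -0.45752
  Q(2)·log₂(Q(2)/P(2)) = (1/4)·log₂((1/4)/(1/36)) = 0.79248
  Q(3)·log₂(Q(3)/P(3)) = (1/4)·log₂((1/4)/(1/18)) = 0.54248
  Q(4)·log₂(Q(4)/P(4)) = (1/4)·log₂((1/4)/(1/36)) = 0.79248

D_KL(Q||P) = -0.45752 + 0.79248 + 0.54248 + 0.79248 = 1.66992 ≈ 1.6699 bits

These are NOT equal (difference: 0.3398 bits). KL divergence is asymmetric: D_KL(P||Q) ≠ D_KL(Q||P) in general.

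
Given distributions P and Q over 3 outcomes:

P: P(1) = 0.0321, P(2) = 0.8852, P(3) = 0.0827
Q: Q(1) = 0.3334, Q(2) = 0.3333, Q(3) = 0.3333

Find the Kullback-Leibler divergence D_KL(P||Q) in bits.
0.9727 bits

D_KL(P||Q) = Σ P(x) log₂(P(x)/Q(x))

Computing term by term:
  P(1)·log₂(P(1)/Q(1)) = 0.0321·log₂(0.0321/0.3334) = -0.10839
  P(2)·log₂(P(2)/Q(2)) = 0.8852·log₂(0.8852/0.3333) = 1.24741
  P(3)·log₂(P(3)/Q(3)) = 0.0827·log₂(0.0827/0.3333) = -0.16630

D_KL(P||Q) = -0.10839 + 1.24741 - 0.16630 = 0.97272 ≈ 0.9727 bits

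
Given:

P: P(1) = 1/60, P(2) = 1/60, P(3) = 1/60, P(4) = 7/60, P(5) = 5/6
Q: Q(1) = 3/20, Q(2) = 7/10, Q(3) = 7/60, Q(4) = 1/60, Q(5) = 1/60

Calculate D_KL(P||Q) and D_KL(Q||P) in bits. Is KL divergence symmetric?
D_KL(P||Q) = 4.8412 bits, D_KL(Q||P) = 4.4368 bits. No, KL divergence is not symmetric.

D_KL(P||Q) = Σ P(x) log₂(P(x)/Q(x))

Computing term by term:
  P(1)·log₂(P(1)/Q(1)) = (1/60)·log₂((1/60)/(3/20)) = -0.05283
  P(2)·log₂(P(2)/Q(2)) = (1/60)·log₂((1/60)/(7/10)) = -0.08987
  P(3)·log₂(P(3)/Q(3)) = (1/60)·log₂((1/60)/(7/60)) = -0.04679
  P(4)·log₂(P(4)/Q(4)) = (7/60)·log₂((7/60)/(1/60)) = 0.32752
  P(5)·log₂(P(5)/Q(5)) = (5/6)·log₂((5/6)/(1/60)) = 4.70321

D_KL(P||Q) = -0.05283 - 0.08987 - 0.04679 + 0.32752 + 4.70321 = 4.84124 ≈ 4.8412 bits

D_KL(Q||P) = Σ Q(x) log₂(Q(x)/P(x))

Computing term by term:
  Q(1)·log₂(Q(1)/P(1)) = (3/20)·log₂((3/20)/(1/60)) = 0.47549
  Q(2)·log₂(Q(2)/P(2)) = (7/10)·log₂((7/10)/(1/60)) = 3.77462
  Q(3)·log₂(Q(3)/P(3)) = (7/60)·log₂((7/60)/(1/60)) = 0.32752
  Q(4)·log₂(Q(4)/P(4)) = (1/60)·log₂((1/60)/(7/60)) = -0.04679
  Q(5)·log₂(Q(5)/P(5)) = (1/60)·log₂((1/60)/(5/6)) = -0.09406

D_KL(Q||P) = 0.47549 + 3.77462 + 0.32752 - 0.04679 - 0.09406 = 4.43678 ≈ 4.4368 bits

These are NOT equal (difference: 0.4044 bits). KL divergence is asymmetric: D_KL(P||Q) ≠ D_KL(Q||P) in general.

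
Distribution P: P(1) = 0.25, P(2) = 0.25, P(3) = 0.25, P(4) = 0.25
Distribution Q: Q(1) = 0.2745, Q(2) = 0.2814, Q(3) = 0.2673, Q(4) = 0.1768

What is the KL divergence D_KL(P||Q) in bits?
0.0244 bits

D_KL(P||Q) = Σ P(x) log₂(P(x)/Q(x))

Computing term by term:
  P(1)·log₂(P(1)/Q(1)) = 0.25·log₂(0.25/0.2745) = -0.03372
  P(2)·log₂(P(2)/Q(2)) = 0.25·log₂(0.25/0.2814) = -0.04267
  P(3)·log₂(P(3)/Q(3)) = 0.25·log₂(0.25/0.2673) = -0.02413
  P(4)·log₂(P(4)/Q(4)) = 0.25·log₂(0.25/0.1768) = 0.12495

D_KL(P||Q) = -0.03372 - 0.04267 - 0.02413 + 0.12495 = 0.02443 ≈ 0.0244 bits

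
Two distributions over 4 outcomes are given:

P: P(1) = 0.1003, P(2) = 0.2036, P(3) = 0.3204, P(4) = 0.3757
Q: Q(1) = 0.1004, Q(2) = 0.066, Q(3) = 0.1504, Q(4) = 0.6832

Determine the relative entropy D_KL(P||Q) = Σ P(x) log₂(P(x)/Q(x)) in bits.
0.3562 bits

D_KL(P||Q) = Σ P(x) log₂(P(x)/Q(x))

Computing term by term:
  P(1)·log₂(P(1)/Q(1)) = 0.1003·log₂(0.1003/0.1004) = -0.00014
  P(2)·log₂(P(2)/Q(2)) = 0.2036·log₂(0.2036/0.066) = 0.33089
  P(3)·log₂(P(3)/Q(3)) = 0.3204·log₂(0.3204/0.1504) = 0.34958
  P(4)·log₂(P(4)/Q(4)) = 0.3757·log₂(0.3757/0.6832) = -0.32413

D_KL(P||Q) = -0.00014 + 0.33089 + 0.34958 - 0.32413 = 0.35620 ≈ 0.3562 bits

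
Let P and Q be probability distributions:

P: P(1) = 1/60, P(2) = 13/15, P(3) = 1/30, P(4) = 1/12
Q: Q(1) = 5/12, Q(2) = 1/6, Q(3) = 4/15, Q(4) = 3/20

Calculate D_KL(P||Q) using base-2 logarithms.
1.8133 bits

D_KL(P||Q) = Σ P(x) log₂(P(x)/Q(x))

Computing term by term:
  P(1)·log₂(P(1)/Q(1)) = (1/60)·log₂((1/60)/(5/12)) = -0.07740
  P(2)·log₂(P(2)/Q(2)) = (13/15)·log₂((13/15)/(1/6)) = 2.06138
  P(3)·log₂(P(3)/Q(3)) = (1/30)·log₂((1/30)/(4/15)) = -0.10000
  P(4)·log₂(P(4)/Q(4)) = (1/12)·log₂((1/12)/(3/20)) = -0.07067

D_KL(P||Q) = -0.07740 + 2.06138 - 0.10000 - 0.07067 = 1.81331 ≈ 1.8133 bits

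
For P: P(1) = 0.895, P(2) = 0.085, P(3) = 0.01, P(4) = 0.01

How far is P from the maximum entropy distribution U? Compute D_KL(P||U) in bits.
1.4216 bits

U(i) = 1/4 for all i

D_KL(P||U) = Σ P(x) log₂(P(x) / (1/4))
           = Σ P(x) log₂(P(x)) + log₂(4)
           = log₂(4) - H(P)

H(P) = -Σ P(x) log₂(P(x)):
  -P(1)·log₂(P(1)) = -(0.895)·log₂(0.895) = 0.14324
  -P(2)·log₂(P(2)) = -(0.085)·log₂(0.085) = 0.30229
  -P(3)·log₂(P(3)) = -(0.01)·log₂(0.01) = 0.06644
  -P(4)·log₂(P(4)) = -(0.01)·log₂(0.01) = 0.06644
H(P) = 0.14324 + 0.30229 + 0.06644 + 0.06644 = 0.57841 bits

log₂(4) = 2.00000 bits

D_KL(P||U) = 2.00000 - 0.57841 = 1.42159 ≈ 1.4216 bits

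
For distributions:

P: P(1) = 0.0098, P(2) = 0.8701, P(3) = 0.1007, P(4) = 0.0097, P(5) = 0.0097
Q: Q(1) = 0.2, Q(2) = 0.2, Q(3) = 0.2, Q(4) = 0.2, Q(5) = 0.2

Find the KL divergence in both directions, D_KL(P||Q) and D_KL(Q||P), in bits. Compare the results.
D_KL(P||Q) = 1.6186 bits, D_KL(Q||P) = 2.3903 bits. D_KL(Q||P) is larger than D_KL(P||Q) by 0.7717 bits; the two directions differ.

D_KL(P||Q) = Σ P(x) log₂(P(x)/Q(x))

Computing term by term:
  P(1)·log₂(P(1)/Q(1)) = 0.0098·log₂(0.0098/0.2) = -0.04264
  P(2)·log₂(P(2)/Q(2)) = 0.8701·log₂(0.8701/0.2) = 1.84564
  P(3)·log₂(P(3)/Q(3)) = 0.1007·log₂(0.1007/0.2) = -0.09969
  P(4)·log₂(P(4)/Q(4)) = 0.0097·log₂(0.0097/0.2) = -0.04235
  P(5)·log₂(P(5)/Q(5)) = 0.0097·log₂(0.0097/0.2) = -0.04235

D_KL(P||Q) = -0.04264 + 1.84564 - 0.09969 - 0.04235 - 0.04235 = 1.61861 ≈ 1.6186 bits

D_KL(Q||P) = Σ Q(x) log₂(Q(x)/P(x))

Computing term by term:
  Q(1)·log₂(Q(1)/P(1)) = 0.2·log₂(0.2/0.0098) = 0.87021
  Q(2)·log₂(Q(2)/P(2)) = 0.2·log₂(0.2/0.8701) = -0.42424
  Q(3)·log₂(Q(3)/P(3)) = 0.2·log₂(0.2/0.1007) = 0.19799
  Q(4)·log₂(Q(4)/P(4)) = 0.2·log₂(0.2/0.0097) = 0.87317
  Q(5)·log₂(Q(5)/P(5)) = 0.2·log₂(0.2/0.0097) = 0.87317

D_KL(Q||P) = 0.87021 - 0.42424 + 0.19799 + 0.87317 + 0.87317 = 2.39030 ≈ 2.3903 bits

These are NOT equal (difference: 0.7717 bits). KL divergence is asymmetric: D_KL(P||Q) ≠ D_KL(Q||P) in general.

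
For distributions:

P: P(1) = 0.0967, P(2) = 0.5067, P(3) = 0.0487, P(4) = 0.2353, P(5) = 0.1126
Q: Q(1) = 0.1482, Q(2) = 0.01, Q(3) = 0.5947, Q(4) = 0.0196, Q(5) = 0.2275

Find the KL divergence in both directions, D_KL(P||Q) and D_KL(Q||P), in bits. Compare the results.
D_KL(P||Q) = 3.3635 bits, D_KL(Q||P) = 2.3422 bits. D_KL(P||Q) is larger than D_KL(Q||P) by 1.0213 bits; the two directions differ.

D_KL(P||Q) = Σ P(x) log₂(P(x)/Q(x))

Computing term by term:
  P(1)·log₂(P(1)/Q(1)) = 0.0967·log₂(0.0967/0.1482) = -0.05956
  P(2)·log₂(P(2)/Q(2)) = 0.5067·log₂(0.5067/0.01) = 2.86947
  P(3)·log₂(P(3)/Q(3)) = 0.0487·log₂(0.0487/0.5947) = -0.17582
  P(4)·log₂(P(4)/Q(4)) = 0.2353·log₂(0.2353/0.0196) = 0.84369
  P(5)·log₂(P(5)/Q(5)) = 0.1126·log₂(0.1126/0.2275) = -0.11425

D_KL(P||Q) = -0.05956 + 2.86947 - 0.17582 + 0.84369 - 0.11425 = 3.36353 ≈ 3.3635 bits

D_KL(Q||P) = Σ Q(x) log₂(Q(x)/P(x))

Computing term by term:
  Q(1)·log₂(Q(1)/P(1)) = 0.1482·log₂(0.1482/0.0967) = 0.09128
  Q(2)·log₂(Q(2)/P(2)) = 0.01·log₂(0.01/0.5067) = -0.05663
  Q(3)·log₂(Q(3)/P(3)) = 0.5947·log₂(0.5947/0.0487) = 2.14697
  Q(4)·log₂(Q(4)/P(4)) = 0.0196·log₂(0.0196/0.2353) = -0.07028
  Q(5)·log₂(Q(5)/P(5)) = 0.2275·log₂(0.2275/0.1126) = 0.23084

D_KL(Q||P) = 0.09128 - 0.05663 + 2.14697 - 0.07028 + 0.23084 = 2.34218 ≈ 2.3422 bits

These are NOT equal (difference: 1.0213 bits). KL divergence is asymmetric: D_KL(P||Q) ≠ D_KL(Q||P) in general.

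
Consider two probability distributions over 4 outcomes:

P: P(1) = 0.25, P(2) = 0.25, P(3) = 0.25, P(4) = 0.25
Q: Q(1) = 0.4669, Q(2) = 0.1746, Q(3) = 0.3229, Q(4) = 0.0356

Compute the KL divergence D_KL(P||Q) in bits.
0.5149 bits

D_KL(P||Q) = Σ P(x) log₂(P(x)/Q(x))

Computing term by term:
  P(1)·log₂(P(1)/Q(1)) = 0.25·log₂(0.25/0.4669) = -0.22530
  P(2)·log₂(P(2)/Q(2)) = 0.25·log₂(0.25/0.1746) = 0.12947
  P(3)·log₂(P(3)/Q(3)) = 0.25·log₂(0.25/0.3229) = -0.09229
  P(4)·log₂(P(4)/Q(4)) = 0.25·log₂(0.25/0.0356) = 0.70299

D_KL(P||Q) = -0.22530 + 0.12947 - 0.09229 + 0.70299 = 0.51487 ≈ 0.5149 bits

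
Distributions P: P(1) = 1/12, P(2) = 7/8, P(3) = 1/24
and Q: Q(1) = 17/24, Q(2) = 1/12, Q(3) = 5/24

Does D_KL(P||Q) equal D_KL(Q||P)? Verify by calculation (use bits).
D_KL(P||Q) = 2.6142 bits, D_KL(Q||P) = 2.3880 bits. No — D_KL(P||Q) ≠ D_KL(Q||P) for this pair.

D_KL(P||Q) = Σ P(x) log₂(P(x)/Q(x))

Computing term by term:
  P(1)·log₂(P(1)/Q(1)) = (1/12)·log₂((1/12)/(17/24)) = -0.25729
  P(2)·log₂(P(2)/Q(2)) = (7/8)·log₂((7/8)/(1/12)) = 2.96828
  P(3)·log₂(P(3)/Q(3)) = (1/24)·log₂((1/24)/(5/24)) = -0.09675

D_KL(P||Q) = -0.25729 + 2.96828 - 0.09675 = 2.61424 ≈ 2.6142 bits

D_KL(Q||P) = Σ Q(x) log₂(Q(x)/P(x))

Computing term by term:
  Q(1)·log₂(Q(1)/P(1)) = (17/24)·log₂((17/24)/(1/12)) = 2.18695
  Q(2)·log₂(Q(2)/P(2)) = (1/12)·log₂((1/12)/(7/8)) = -0.28269
  Q(3)·log₂(Q(3)/P(3)) = (5/24)·log₂((5/24)/(1/24)) = 0.48374

D_KL(Q||P) = 2.18695 - 0.28269 + 0.48374 = 2.38800 ≈ 2.3880 bits

These are NOT equal (difference: 0.2262 bits). KL divergence is asymmetric: D_KL(P||Q) ≠ D_KL(Q||P) in general.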